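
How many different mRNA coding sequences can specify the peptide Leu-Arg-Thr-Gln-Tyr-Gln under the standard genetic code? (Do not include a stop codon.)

Leu: 6 codons.
Arg: 6 codons.
Thr: 4 codons.
Gln: 2 codons.
Tyr: 2 codons.
Gln: 2 codons.
6 × 6 × 4 × 2 × 2 × 2 = 1152.

1152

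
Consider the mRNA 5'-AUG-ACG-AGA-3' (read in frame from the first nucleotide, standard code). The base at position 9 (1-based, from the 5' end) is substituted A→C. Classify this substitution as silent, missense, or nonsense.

Position 9 falls in codon 3: AGA → Arg.
After the substitution the codon is AGC → Ser.
Arg ≠ Ser, so this is a missense mutation.

missense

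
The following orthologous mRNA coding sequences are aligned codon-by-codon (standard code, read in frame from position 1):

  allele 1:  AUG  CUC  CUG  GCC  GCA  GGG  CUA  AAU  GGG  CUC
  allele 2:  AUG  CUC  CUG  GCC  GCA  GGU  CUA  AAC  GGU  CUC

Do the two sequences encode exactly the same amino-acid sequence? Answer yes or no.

Codon 1: AUG Met / AUG Met — identical.
Codon 2: CUC Leu / CUC Leu — identical.
Codon 3: CUG Leu / CUG Leu — identical.
Codon 4: GCC Ala / GCC Ala — identical.
Codon 5: GCA Ala / GCA Ala — identical.
Codon 6: GGG Gly / GGU Gly — synonymous.
Codon 7: CUA Leu / CUA Leu — identical.
Codon 8: AAU Asn / AAC Asn — synonymous.
Codon 9: GGG Gly / GGU Gly — synonymous.
Codon 10: CUC Leu / CUC Leu — identical.
Nonsynonymous differences: 0 → same protein.

yes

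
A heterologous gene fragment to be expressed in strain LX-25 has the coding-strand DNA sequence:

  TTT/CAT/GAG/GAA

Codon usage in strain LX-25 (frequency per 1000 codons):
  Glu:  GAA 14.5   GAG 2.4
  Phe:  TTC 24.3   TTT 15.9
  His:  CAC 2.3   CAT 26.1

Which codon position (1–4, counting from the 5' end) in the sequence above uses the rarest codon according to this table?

3

Codon 1 TTT (Phe): 15.9 per 1000.
Codon 2 CAT (His): 26.1 per 1000.
Codon 3 GAG (Glu): 2.4 per 1000.
Codon 4 GAA (Glu): 14.5 per 1000.
Lowest frequency is 2.4 at codon 3.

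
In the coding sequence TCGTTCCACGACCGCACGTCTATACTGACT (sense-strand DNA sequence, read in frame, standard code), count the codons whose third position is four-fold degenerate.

Codon 1 TCG (Ser): third position 4-fold.
Codon 2 TTC (Phe): third position 2-fold.
Codon 3 CAC (His): third position 2-fold.
Codon 4 GAC (Asp): third position 2-fold.
Codon 5 CGC (Arg): third position 4-fold.
Codon 6 ACG (Thr): third position 4-fold.
Codon 7 TCT (Ser): third position 4-fold.
Codon 8 ATA (Ile): third position 3-fold.
Codon 9 CTG (Leu): third position 4-fold.
Codon 10 ACT (Thr): third position 4-fold.
Four-fold degenerate third positions: 6.

6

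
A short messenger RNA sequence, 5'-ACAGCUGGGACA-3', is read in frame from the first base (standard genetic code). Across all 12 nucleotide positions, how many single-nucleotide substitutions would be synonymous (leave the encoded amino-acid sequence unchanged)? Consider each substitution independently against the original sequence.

Codon 1 (ACA, Thr): 3 synonymous substitutions.
Codon 2 (GCU, Ala): 3 synonymous substitutions.
Codon 3 (GGG, Gly): 3 synonymous substitutions.
Codon 4 (ACA, Thr): 3 synonymous substitutions.
Total: 3 + 3 + 3 + 3 = 12.

12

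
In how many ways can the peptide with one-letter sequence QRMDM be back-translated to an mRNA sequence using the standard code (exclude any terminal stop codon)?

Gln: 2 codons.
Arg: 6 codons.
Met: 1 codon.
Asp: 2 codons.
Met: 1 codon.
2 × 6 × 1 × 2 × 1 = 24.

24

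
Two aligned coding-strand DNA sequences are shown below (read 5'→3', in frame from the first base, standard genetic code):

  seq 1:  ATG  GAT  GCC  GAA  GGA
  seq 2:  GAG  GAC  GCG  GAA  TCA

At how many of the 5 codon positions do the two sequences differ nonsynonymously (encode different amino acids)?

Codon 1: ATG Met / GAG Glu — nonsynonymous.
Codon 2: GAT Asp / GAC Asp — synonymous.
Codon 3: GCC Ala / GCG Ala — synonymous.
Codon 4: GAA Glu / GAA Glu — identical.
Codon 5: GGA Gly / TCA Ser — nonsynonymous.
Nonsynonymous differences: 2.

2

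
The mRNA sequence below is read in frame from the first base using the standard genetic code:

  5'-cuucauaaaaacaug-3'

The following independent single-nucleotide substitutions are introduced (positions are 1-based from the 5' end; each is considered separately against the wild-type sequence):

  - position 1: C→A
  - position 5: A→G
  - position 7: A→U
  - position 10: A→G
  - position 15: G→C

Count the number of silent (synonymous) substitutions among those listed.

Codon 1: CUU (Leu) → AUU (Ile) — missense.
Codon 2: CAU (His) → CGU (Arg) — missense.
Codon 3: AAA (Lys) → UAA (Stop) — nonsense.
Codon 4: AAC (Asn) → GAC (Asp) — missense.
Codon 5: AUG (Met) → AUC (Ile) — missense.
Synonymous: 0 of 5.

0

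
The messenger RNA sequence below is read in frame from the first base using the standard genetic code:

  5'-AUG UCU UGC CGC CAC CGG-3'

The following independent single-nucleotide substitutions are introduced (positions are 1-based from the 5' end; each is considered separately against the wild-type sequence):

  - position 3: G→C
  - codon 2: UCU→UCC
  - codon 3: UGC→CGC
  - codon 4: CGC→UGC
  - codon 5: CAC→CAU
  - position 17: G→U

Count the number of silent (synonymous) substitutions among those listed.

Codon 1: AUG (Met) → AUC (Ile) — missense.
Codon 2: UCU (Ser) → UCC (Ser) — synonymous.
Codon 3: UGC (Cys) → CGC (Arg) — missense.
Codon 4: CGC (Arg) → UGC (Cys) — missense.
Codon 5: CAC (His) → CAU (His) — synonymous.
Codon 6: CGG (Arg) → CUG (Leu) — missense.
Synonymous: 2 of 6.

2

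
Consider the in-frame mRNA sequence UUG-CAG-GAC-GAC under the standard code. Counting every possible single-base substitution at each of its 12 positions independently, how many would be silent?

5

Codon 1 (UUG, Leu): 2 synonymous substitutions.
Codon 2 (CAG, Gln): 1 synonymous substitution.
Codon 3 (GAC, Asp): 1 synonymous substitution.
Codon 4 (GAC, Asp): 1 synonymous substitution.
Total: 2 + 1 + 1 + 1 = 5.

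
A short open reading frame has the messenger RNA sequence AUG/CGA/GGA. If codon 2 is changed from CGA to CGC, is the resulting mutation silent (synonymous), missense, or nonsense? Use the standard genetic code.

silent

Position 6 falls in codon 2: CGA → Arg.
After the substitution the codon is CGC → Arg.
Both encode Arg, so the change is synonymous.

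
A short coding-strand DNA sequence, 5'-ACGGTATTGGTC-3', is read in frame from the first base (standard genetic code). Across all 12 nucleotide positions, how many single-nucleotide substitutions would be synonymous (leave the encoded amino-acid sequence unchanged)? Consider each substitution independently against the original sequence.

Codon 1 (ACG, Thr): 3 synonymous substitutions.
Codon 2 (GTA, Val): 3 synonymous substitutions.
Codon 3 (TTG, Leu): 2 synonymous substitutions.
Codon 4 (GTC, Val): 3 synonymous substitutions.
Total: 3 + 3 + 2 + 3 = 11.

11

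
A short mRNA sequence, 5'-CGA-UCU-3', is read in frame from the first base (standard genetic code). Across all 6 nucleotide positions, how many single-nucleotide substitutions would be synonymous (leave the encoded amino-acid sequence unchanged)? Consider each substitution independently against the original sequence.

Codon 1 (CGA, Arg): 4 synonymous substitutions.
Codon 2 (UCU, Ser): 3 synonymous substitutions.
Total: 4 + 3 = 7.

7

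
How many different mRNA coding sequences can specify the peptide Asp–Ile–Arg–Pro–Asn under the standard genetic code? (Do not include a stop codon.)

Asp: 2 codons.
Ile: 3 codons.
Arg: 6 codons.
Pro: 4 codons.
Asn: 2 codons.
2 × 3 × 6 × 4 × 2 = 288.

288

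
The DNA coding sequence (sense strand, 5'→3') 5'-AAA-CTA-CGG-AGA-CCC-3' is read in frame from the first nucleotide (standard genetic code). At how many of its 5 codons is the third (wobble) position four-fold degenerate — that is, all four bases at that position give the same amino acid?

Codon 1 AAA (Lys): third position 2-fold.
Codon 2 CTA (Leu): third position 4-fold.
Codon 3 CGG (Arg): third position 4-fold.
Codon 4 AGA (Arg): third position 2-fold.
Codon 5 CCC (Pro): third position 4-fold.
Four-fold degenerate third positions: 3.

3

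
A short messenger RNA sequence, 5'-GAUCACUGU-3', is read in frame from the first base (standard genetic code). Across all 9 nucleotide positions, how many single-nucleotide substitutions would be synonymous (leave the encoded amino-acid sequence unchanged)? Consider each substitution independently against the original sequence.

Codon 1 (GAU, Asp): 1 synonymous substitution.
Codon 2 (CAC, His): 1 synonymous substitution.
Codon 3 (UGU, Cys): 1 synonymous substitution.
Total: 1 + 1 + 1 = 3.

3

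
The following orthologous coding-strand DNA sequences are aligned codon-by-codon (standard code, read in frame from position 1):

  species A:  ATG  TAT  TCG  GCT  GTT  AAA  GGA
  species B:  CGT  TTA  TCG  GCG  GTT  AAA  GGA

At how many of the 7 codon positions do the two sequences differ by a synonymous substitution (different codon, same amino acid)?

1

Codon 1: ATG Met / CGT Arg — nonsynonymous.
Codon 2: TAT Tyr / TTA Leu — nonsynonymous.
Codon 3: TCG Ser / TCG Ser — identical.
Codon 4: GCT Ala / GCG Ala — synonymous.
Codon 5: GTT Val / GTT Val — identical.
Codon 6: AAA Lys / AAA Lys — identical.
Codon 7: GGA Gly / GGA Gly — identical.
Synonymous differences: 1.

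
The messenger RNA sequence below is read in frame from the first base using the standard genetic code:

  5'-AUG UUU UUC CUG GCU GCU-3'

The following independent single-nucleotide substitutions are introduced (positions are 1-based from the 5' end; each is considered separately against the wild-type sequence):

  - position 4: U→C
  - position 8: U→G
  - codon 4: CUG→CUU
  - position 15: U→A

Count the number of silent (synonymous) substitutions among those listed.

Codon 2: UUU (Phe) → CUU (Leu) — missense.
Codon 3: UUC (Phe) → UGC (Cys) — missense.
Codon 4: CUG (Leu) → CUU (Leu) — synonymous.
Codon 5: GCU (Ala) → GCA (Ala) — synonymous.
Synonymous: 2 of 4.

2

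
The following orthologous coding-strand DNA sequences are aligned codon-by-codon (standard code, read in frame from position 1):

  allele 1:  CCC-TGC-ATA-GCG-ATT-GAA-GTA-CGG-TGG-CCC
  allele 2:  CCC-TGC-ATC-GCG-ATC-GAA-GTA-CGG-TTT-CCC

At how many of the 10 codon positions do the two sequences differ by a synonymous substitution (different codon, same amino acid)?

2

Codon 1: CCC Pro / CCC Pro — identical.
Codon 2: TGC Cys / TGC Cys — identical.
Codon 3: ATA Ile / ATC Ile — synonymous.
Codon 4: GCG Ala / GCG Ala — identical.
Codon 5: ATT Ile / ATC Ile — synonymous.
Codon 6: GAA Glu / GAA Glu — identical.
Codon 7: GTA Val / GTA Val — identical.
Codon 8: CGG Arg / CGG Arg — identical.
Codon 9: TGG Trp / TTT Phe — nonsynonymous.
Codon 10: CCC Pro / CCC Pro — identical.
Synonymous differences: 2.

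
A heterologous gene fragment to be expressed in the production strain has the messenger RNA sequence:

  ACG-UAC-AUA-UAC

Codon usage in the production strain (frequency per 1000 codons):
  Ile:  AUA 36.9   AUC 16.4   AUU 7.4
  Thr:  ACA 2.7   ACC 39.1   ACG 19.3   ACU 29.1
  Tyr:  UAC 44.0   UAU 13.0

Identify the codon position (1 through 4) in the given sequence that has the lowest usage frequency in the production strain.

Codon 1 ACG (Thr): 19.3 per 1000.
Codon 2 UAC (Tyr): 44.0 per 1000.
Codon 3 AUA (Ile): 36.9 per 1000.
Codon 4 UAC (Tyr): 44.0 per 1000.
Lowest frequency is 19.3 at codon 1.

1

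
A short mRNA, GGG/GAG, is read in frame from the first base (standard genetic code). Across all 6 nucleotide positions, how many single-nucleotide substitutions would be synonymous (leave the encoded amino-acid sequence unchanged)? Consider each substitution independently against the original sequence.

Codon 1 (GGG, Gly): 3 synonymous substitutions.
Codon 2 (GAG, Glu): 1 synonymous substitution.
Total: 3 + 1 = 4.

4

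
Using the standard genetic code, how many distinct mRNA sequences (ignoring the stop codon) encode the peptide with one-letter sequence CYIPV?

192

Cys: 2 codons.
Tyr: 2 codons.
Ile: 3 codons.
Pro: 4 codons.
Val: 4 codons.
2 × 2 × 3 × 4 × 4 = 192.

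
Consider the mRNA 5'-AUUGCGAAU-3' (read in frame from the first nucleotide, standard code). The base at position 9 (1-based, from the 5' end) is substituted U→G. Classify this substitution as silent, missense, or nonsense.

Position 9 falls in codon 3: AAU → Asn.
After the substitution the codon is AAG → Lys.
Asn ≠ Lys, so this is a missense mutation.

missense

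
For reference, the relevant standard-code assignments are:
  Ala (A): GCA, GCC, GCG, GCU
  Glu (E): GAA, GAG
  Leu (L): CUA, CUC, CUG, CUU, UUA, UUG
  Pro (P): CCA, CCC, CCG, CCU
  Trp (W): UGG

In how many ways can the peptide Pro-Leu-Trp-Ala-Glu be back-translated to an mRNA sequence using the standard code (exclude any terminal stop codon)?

192

Pro: 4 codons.
Leu: 6 codons.
Trp: 1 codon.
Ala: 4 codons.
Glu: 2 codons.
4 × 6 × 1 × 4 × 2 = 192.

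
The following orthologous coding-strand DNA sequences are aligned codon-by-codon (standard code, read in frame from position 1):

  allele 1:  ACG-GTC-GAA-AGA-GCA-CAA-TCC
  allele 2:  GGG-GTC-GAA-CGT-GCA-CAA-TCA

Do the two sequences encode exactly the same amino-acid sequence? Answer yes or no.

no

Codon 1: ACG Thr / GGG Gly — nonsynonymous.
Codon 2: GTC Val / GTC Val — identical.
Codon 3: GAA Glu / GAA Glu — identical.
Codon 4: AGA Arg / CGT Arg — synonymous.
Codon 5: GCA Ala / GCA Ala — identical.
Codon 6: CAA Gln / CAA Gln — identical.
Codon 7: TCC Ser / TCA Ser — synonymous.
Nonsynonymous differences: 1 → different protein.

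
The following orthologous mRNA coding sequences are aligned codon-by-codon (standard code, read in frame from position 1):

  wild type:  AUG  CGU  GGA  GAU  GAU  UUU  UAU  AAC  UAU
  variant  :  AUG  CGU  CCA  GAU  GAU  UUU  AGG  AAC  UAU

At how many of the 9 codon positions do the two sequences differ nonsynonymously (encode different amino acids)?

Codon 1: AUG Met / AUG Met — identical.
Codon 2: CGU Arg / CGU Arg — identical.
Codon 3: GGA Gly / CCA Pro — nonsynonymous.
Codon 4: GAU Asp / GAU Asp — identical.
Codon 5: GAU Asp / GAU Asp — identical.
Codon 6: UUU Phe / UUU Phe — identical.
Codon 7: UAU Tyr / AGG Arg — nonsynonymous.
Codon 8: AAC Asn / AAC Asn — identical.
Codon 9: UAU Tyr / UAU Tyr — identical.
Nonsynonymous differences: 2.

2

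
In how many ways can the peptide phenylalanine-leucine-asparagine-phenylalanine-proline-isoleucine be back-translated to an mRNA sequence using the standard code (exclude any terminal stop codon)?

Phe: 2 codons.
Leu: 6 codons.
Asn: 2 codons.
Phe: 2 codons.
Pro: 4 codons.
Ile: 3 codons.
2 × 6 × 2 × 2 × 4 × 3 = 576.

576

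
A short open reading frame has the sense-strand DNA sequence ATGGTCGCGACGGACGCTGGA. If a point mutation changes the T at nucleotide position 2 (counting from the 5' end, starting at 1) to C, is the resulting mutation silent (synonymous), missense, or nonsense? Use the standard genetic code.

missense

Position 2 falls in codon 1: ATG → Met.
After the substitution the codon is ACG → Thr.
Met ≠ Thr, so this is a missense mutation.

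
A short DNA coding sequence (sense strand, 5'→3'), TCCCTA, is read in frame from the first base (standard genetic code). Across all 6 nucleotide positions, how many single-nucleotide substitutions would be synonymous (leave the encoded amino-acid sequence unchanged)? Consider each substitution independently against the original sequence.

Codon 1 (TCC, Ser): 3 synonymous substitutions.
Codon 2 (CTA, Leu): 4 synonymous substitutions.
Total: 3 + 4 = 7.

7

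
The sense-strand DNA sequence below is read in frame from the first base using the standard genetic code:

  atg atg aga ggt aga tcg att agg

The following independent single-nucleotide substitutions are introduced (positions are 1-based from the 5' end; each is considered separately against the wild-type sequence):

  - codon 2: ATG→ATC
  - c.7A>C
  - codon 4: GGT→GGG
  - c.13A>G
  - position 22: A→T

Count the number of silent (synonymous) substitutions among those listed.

Codon 2: ATG (Met) → ATC (Ile) — missense.
Codon 3: AGA (Arg) → CGA (Arg) — synonymous.
Codon 4: GGT (Gly) → GGG (Gly) — synonymous.
Codon 5: AGA (Arg) → GGA (Gly) — missense.
Codon 8: AGG (Arg) → TGG (Trp) — missense.
Synonymous: 2 of 5.

2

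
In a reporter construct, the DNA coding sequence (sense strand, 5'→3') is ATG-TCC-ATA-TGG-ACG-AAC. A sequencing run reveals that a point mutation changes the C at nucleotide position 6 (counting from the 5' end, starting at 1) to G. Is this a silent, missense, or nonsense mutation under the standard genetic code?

silent

Position 6 falls in codon 2: TCC → Ser.
After the substitution the codon is TCG → Ser.
Both encode Ser, so the change is synonymous.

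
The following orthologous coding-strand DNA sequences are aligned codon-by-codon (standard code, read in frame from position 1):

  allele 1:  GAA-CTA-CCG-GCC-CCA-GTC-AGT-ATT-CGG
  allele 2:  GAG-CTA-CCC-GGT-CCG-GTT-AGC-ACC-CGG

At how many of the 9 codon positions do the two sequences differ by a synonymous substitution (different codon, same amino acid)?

Codon 1: GAA Glu / GAG Glu — synonymous.
Codon 2: CTA Leu / CTA Leu — identical.
Codon 3: CCG Pro / CCC Pro — synonymous.
Codon 4: GCC Ala / GGT Gly — nonsynonymous.
Codon 5: CCA Pro / CCG Pro — synonymous.
Codon 6: GTC Val / GTT Val — synonymous.
Codon 7: AGT Ser / AGC Ser — synonymous.
Codon 8: ATT Ile / ACC Thr — nonsynonymous.
Codon 9: CGG Arg / CGG Arg — identical.
Synonymous differences: 5.

5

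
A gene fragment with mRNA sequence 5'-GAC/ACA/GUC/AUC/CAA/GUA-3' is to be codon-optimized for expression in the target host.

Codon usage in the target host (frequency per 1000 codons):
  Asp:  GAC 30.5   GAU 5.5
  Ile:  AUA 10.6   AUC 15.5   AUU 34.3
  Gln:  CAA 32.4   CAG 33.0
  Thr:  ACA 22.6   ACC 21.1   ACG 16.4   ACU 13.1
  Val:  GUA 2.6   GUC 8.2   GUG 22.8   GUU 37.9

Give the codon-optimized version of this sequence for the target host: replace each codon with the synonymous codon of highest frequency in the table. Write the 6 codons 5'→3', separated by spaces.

GAC ACA GUU AUU CAG GUU

Codon 1 (Asp): best is GAC at 30.5.
Codon 2 (Thr): best is ACA at 22.6.
Codon 3 (Val): best is GUU at 37.9.
Codon 4 (Ile): best is AUU at 34.3.
Codon 5 (Gln): best is CAG at 33.0.
Codon 6 (Val): best is GUU at 37.9.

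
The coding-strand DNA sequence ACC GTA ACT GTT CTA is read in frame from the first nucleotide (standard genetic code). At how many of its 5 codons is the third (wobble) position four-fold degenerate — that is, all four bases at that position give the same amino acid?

5

Codon 1 ACC (Thr): third position 4-fold.
Codon 2 GTA (Val): third position 4-fold.
Codon 3 ACT (Thr): third position 4-fold.
Codon 4 GTT (Val): third position 4-fold.
Codon 5 CTA (Leu): third position 4-fold.
Four-fold degenerate third positions: 5.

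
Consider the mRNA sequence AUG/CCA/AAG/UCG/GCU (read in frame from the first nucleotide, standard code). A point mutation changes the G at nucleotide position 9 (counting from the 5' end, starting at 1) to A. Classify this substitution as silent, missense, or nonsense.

Position 9 falls in codon 3: AAG → Lys.
After the substitution the codon is AAA → Lys.
Both encode Lys, so the change is synonymous.

silent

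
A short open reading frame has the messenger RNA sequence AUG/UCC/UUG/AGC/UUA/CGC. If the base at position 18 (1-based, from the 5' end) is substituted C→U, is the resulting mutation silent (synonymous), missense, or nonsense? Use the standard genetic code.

Position 18 falls in codon 6: CGC → Arg.
After the substitution the codon is CGU → Arg.
Both encode Arg, so the change is synonymous.

silent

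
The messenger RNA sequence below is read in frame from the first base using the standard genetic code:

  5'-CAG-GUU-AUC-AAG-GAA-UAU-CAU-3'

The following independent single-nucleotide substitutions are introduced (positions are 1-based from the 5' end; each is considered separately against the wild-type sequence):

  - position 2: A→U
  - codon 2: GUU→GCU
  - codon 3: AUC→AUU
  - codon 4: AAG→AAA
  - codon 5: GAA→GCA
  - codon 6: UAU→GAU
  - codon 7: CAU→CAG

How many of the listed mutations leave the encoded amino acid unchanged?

Codon 1: CAG (Gln) → CUG (Leu) — missense.
Codon 2: GUU (Val) → GCU (Ala) — missense.
Codon 3: AUC (Ile) → AUU (Ile) — synonymous.
Codon 4: AAG (Lys) → AAA (Lys) — synonymous.
Codon 5: GAA (Glu) → GCA (Ala) — missense.
Codon 6: UAU (Tyr) → GAU (Asp) — missense.
Codon 7: CAU (His) → CAG (Gln) — missense.
Synonymous: 2 of 7.

2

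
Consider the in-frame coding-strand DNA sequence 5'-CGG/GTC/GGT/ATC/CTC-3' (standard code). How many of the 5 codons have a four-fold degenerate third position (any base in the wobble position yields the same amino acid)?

4

Codon 1 CGG (Arg): third position 4-fold.
Codon 2 GTC (Val): third position 4-fold.
Codon 3 GGT (Gly): third position 4-fold.
Codon 4 ATC (Ile): third position 3-fold.
Codon 5 CTC (Leu): third position 4-fold.
Four-fold degenerate third positions: 4.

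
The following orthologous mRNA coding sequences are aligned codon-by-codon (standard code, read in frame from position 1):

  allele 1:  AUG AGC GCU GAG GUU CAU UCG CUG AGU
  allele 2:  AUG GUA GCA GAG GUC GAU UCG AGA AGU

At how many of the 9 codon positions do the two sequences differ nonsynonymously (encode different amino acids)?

Codon 1: AUG Met / AUG Met — identical.
Codon 2: AGC Ser / GUA Val — nonsynonymous.
Codon 3: GCU Ala / GCA Ala — synonymous.
Codon 4: GAG Glu / GAG Glu — identical.
Codon 5: GUU Val / GUC Val — synonymous.
Codon 6: CAU His / GAU Asp — nonsynonymous.
Codon 7: UCG Ser / UCG Ser — identical.
Codon 8: CUG Leu / AGA Arg — nonsynonymous.
Codon 9: AGU Ser / AGU Ser — identical.
Nonsynonymous differences: 3.

3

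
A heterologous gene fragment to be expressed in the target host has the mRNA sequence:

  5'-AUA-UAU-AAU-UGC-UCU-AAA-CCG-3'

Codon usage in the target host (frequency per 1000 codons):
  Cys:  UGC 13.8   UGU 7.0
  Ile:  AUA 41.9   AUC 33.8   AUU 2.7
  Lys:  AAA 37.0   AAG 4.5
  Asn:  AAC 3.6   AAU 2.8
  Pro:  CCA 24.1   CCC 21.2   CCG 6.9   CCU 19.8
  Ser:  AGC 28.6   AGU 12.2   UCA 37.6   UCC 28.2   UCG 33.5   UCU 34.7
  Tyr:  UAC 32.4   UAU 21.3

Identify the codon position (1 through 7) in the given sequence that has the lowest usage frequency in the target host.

Codon 1 AUA (Ile): 41.9 per 1000.
Codon 2 UAU (Tyr): 21.3 per 1000.
Codon 3 AAU (Asn): 2.8 per 1000.
Codon 4 UGC (Cys): 13.8 per 1000.
Codon 5 UCU (Ser): 34.7 per 1000.
Codon 6 AAA (Lys): 37.0 per 1000.
Codon 7 CCG (Pro): 6.9 per 1000.
Lowest frequency is 2.8 at codon 3.

3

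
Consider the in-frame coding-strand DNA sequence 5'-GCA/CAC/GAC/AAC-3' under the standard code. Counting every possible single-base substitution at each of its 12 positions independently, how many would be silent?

6

Codon 1 (GCA, Ala): 3 synonymous substitutions.
Codon 2 (CAC, His): 1 synonymous substitution.
Codon 3 (GAC, Asp): 1 synonymous substitution.
Codon 4 (AAC, Asn): 1 synonymous substitution.
Total: 3 + 1 + 1 + 1 = 6.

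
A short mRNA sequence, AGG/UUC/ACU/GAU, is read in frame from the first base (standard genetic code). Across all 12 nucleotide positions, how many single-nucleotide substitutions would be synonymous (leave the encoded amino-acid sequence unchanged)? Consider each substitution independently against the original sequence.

Codon 1 (AGG, Arg): 2 synonymous substitutions.
Codon 2 (UUC, Phe): 1 synonymous substitution.
Codon 3 (ACU, Thr): 3 synonymous substitutions.
Codon 4 (GAU, Asp): 1 synonymous substitution.
Total: 2 + 1 + 3 + 1 = 7.

7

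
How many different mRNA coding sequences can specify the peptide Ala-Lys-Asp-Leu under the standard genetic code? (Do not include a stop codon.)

96

Ala: 4 codons.
Lys: 2 codons.
Asp: 2 codons.
Leu: 6 codons.
4 × 2 × 2 × 6 = 96.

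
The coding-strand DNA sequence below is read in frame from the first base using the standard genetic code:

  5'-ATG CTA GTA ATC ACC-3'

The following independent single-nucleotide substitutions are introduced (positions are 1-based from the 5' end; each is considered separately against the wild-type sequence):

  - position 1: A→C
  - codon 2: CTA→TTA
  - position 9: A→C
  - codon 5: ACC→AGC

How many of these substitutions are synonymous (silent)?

Codon 1: ATG (Met) → CTG (Leu) — missense.
Codon 2: CTA (Leu) → TTA (Leu) — synonymous.
Codon 3: GTA (Val) → GTC (Val) — synonymous.
Codon 5: ACC (Thr) → AGC (Ser) — missense.
Synonymous: 2 of 4.

2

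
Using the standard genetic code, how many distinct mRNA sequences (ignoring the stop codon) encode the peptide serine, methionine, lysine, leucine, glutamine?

Ser: 6 codons.
Met: 1 codon.
Lys: 2 codons.
Leu: 6 codons.
Gln: 2 codons.
6 × 1 × 2 × 6 × 2 = 144.

144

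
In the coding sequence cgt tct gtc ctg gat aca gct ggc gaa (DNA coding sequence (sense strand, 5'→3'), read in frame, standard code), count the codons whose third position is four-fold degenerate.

7

Codon 1 CGT (Arg): third position 4-fold.
Codon 2 TCT (Ser): third position 4-fold.
Codon 3 GTC (Val): third position 4-fold.
Codon 4 CTG (Leu): third position 4-fold.
Codon 5 GAT (Asp): third position 2-fold.
Codon 6 ACA (Thr): third position 4-fold.
Codon 7 GCT (Ala): third position 4-fold.
Codon 8 GGC (Gly): third position 4-fold.
Codon 9 GAA (Glu): third position 2-fold.
Four-fold degenerate third positions: 7.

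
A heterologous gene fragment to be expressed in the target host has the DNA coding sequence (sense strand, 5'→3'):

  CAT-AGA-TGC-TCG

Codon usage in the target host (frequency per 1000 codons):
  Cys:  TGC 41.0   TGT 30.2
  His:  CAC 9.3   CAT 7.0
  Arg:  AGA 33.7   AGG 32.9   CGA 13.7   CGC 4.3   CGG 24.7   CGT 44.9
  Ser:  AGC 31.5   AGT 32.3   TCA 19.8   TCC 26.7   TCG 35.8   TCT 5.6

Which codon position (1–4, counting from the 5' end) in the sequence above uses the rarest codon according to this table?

Codon 1 CAT (His): 7.0 per 1000.
Codon 2 AGA (Arg): 33.7 per 1000.
Codon 3 TGC (Cys): 41.0 per 1000.
Codon 4 TCG (Ser): 35.8 per 1000.
Lowest frequency is 7.0 at codon 1.

1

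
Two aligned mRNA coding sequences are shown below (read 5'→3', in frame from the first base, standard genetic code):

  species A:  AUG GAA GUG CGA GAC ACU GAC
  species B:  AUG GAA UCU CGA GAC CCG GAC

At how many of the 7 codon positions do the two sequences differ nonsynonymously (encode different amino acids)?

Codon 1: AUG Met / AUG Met — identical.
Codon 2: GAA Glu / GAA Glu — identical.
Codon 3: GUG Val / UCU Ser — nonsynonymous.
Codon 4: CGA Arg / CGA Arg — identical.
Codon 5: GAC Asp / GAC Asp — identical.
Codon 6: ACU Thr / CCG Pro — nonsynonymous.
Codon 7: GAC Asp / GAC Asp — identical.
Nonsynonymous differences: 2.

2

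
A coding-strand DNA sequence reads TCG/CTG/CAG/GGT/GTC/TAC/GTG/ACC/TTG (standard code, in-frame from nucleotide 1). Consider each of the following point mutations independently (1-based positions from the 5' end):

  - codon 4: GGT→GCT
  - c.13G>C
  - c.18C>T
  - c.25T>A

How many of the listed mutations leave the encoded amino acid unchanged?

Codon 4: GGT (Gly) → GCT (Ala) — missense.
Codon 5: GTC (Val) → CTC (Leu) — missense.
Codon 6: TAC (Tyr) → TAT (Tyr) — synonymous.
Codon 9: TTG (Leu) → ATG (Met) — missense.
Synonymous: 1 of 4.

1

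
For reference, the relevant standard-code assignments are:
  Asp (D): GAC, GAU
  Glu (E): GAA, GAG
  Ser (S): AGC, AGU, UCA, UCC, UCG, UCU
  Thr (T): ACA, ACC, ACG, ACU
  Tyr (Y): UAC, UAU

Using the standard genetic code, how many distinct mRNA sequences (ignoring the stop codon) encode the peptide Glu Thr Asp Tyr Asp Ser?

384

Glu: 2 codons.
Thr: 4 codons.
Asp: 2 codons.
Tyr: 2 codons.
Asp: 2 codons.
Ser: 6 codons.
2 × 4 × 2 × 2 × 2 × 6 = 384.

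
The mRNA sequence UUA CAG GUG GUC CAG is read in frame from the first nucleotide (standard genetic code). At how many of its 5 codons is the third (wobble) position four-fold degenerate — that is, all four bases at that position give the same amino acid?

Codon 1 UUA (Leu): third position 2-fold.
Codon 2 CAG (Gln): third position 2-fold.
Codon 3 GUG (Val): third position 4-fold.
Codon 4 GUC (Val): third position 4-fold.
Codon 5 CAG (Gln): third position 2-fold.
Four-fold degenerate third positions: 2.

2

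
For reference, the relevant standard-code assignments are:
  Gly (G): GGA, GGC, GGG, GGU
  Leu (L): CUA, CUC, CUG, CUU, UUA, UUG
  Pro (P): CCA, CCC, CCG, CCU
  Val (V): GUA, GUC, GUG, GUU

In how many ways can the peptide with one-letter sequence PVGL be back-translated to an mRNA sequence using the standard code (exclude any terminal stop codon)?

384

Pro: 4 codons.
Val: 4 codons.
Gly: 4 codons.
Leu: 6 codons.
4 × 4 × 4 × 6 = 384.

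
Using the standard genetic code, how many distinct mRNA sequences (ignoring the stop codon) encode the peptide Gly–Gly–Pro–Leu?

Gly: 4 codons.
Gly: 4 codons.
Pro: 4 codons.
Leu: 6 codons.
4 × 4 × 4 × 6 = 384.

384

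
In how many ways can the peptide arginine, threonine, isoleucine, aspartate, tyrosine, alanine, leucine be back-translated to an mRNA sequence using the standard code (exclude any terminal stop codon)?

Arg: 6 codons.
Thr: 4 codons.
Ile: 3 codons.
Asp: 2 codons.
Tyr: 2 codons.
Ala: 4 codons.
Leu: 6 codons.
6 × 4 × 3 × 2 × 2 × 4 × 6 = 6912.

6912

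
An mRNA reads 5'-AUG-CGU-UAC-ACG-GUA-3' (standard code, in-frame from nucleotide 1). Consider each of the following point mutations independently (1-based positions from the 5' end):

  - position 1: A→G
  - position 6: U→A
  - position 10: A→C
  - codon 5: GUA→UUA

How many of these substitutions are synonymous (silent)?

Codon 1: AUG (Met) → GUG (Val) — missense.
Codon 2: CGU (Arg) → CGA (Arg) — synonymous.
Codon 4: ACG (Thr) → CCG (Pro) — missense.
Codon 5: GUA (Val) → UUA (Leu) — missense.
Synonymous: 1 of 4.

1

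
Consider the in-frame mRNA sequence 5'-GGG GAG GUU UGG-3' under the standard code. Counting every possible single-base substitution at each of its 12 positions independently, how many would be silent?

Codon 1 (GGG, Gly): 3 synonymous substitutions.
Codon 2 (GAG, Glu): 1 synonymous substitution.
Codon 3 (GUU, Val): 3 synonymous substitutions.
Codon 4 (UGG, Trp): 0 synonymous substitutions.
Total: 3 + 1 + 3 + 0 = 7.

7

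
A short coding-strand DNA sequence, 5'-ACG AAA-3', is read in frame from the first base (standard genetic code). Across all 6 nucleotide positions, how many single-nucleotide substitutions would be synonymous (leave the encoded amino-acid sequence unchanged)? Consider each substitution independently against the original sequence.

Codon 1 (ACG, Thr): 3 synonymous substitutions.
Codon 2 (AAA, Lys): 1 synonymous substitution.
Total: 3 + 1 = 4.

4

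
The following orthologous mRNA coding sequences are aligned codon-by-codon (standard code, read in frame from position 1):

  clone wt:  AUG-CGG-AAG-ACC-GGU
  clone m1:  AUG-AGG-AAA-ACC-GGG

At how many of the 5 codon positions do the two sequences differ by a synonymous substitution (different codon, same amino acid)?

3

Codon 1: AUG Met / AUG Met — identical.
Codon 2: CGG Arg / AGG Arg — synonymous.
Codon 3: AAG Lys / AAA Lys — synonymous.
Codon 4: ACC Thr / ACC Thr — identical.
Codon 5: GGU Gly / GGG Gly — synonymous.
Synonymous differences: 3.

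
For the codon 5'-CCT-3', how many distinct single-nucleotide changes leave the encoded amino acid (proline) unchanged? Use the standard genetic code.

Position 1: none → 0 synonymous.
Position 2: none → 0 synonymous.
Position 3: CCC, CCA, CCG → 3 synonymous.
Total: 0 + 0 + 3 = 3.

3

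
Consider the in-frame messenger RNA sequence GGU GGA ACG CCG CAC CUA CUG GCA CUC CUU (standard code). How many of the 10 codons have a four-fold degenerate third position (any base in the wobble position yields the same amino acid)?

9

Codon 1 GGU (Gly): third position 4-fold.
Codon 2 GGA (Gly): third position 4-fold.
Codon 3 ACG (Thr): third position 4-fold.
Codon 4 CCG (Pro): third position 4-fold.
Codon 5 CAC (His): third position 2-fold.
Codon 6 CUA (Leu): third position 4-fold.
Codon 7 CUG (Leu): third position 4-fold.
Codon 8 GCA (Ala): third position 4-fold.
Codon 9 CUC (Leu): third position 4-fold.
Codon 10 CUU (Leu): third position 4-fold.
Four-fold degenerate third positions: 9.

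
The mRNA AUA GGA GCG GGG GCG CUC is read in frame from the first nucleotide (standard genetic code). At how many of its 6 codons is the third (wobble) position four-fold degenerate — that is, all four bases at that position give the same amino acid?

Codon 1 AUA (Ile): third position 3-fold.
Codon 2 GGA (Gly): third position 4-fold.
Codon 3 GCG (Ala): third position 4-fold.
Codon 4 GGG (Gly): third position 4-fold.
Codon 5 GCG (Ala): third position 4-fold.
Codon 6 CUC (Leu): third position 4-fold.
Four-fold degenerate third positions: 5.

5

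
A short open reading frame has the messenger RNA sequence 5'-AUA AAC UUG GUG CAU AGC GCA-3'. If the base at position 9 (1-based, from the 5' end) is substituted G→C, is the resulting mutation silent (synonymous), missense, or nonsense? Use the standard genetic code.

missense

Position 9 falls in codon 3: UUG → Leu.
After the substitution the codon is UUC → Phe.
Leu ≠ Phe, so this is a missense mutation.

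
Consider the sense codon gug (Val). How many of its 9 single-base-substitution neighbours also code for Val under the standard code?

Position 1: none → 0 synonymous.
Position 2: none → 0 synonymous.
Position 3: GUU, GUC, GUA → 3 synonymous.
Total: 0 + 0 + 3 = 3.

3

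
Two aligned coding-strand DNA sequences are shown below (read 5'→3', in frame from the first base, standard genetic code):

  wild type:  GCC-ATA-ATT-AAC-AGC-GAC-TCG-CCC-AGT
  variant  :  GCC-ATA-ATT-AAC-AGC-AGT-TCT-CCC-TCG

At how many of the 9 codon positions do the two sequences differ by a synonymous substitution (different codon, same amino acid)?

2

Codon 1: GCC Ala / GCC Ala — identical.
Codon 2: ATA Ile / ATA Ile — identical.
Codon 3: ATT Ile / ATT Ile — identical.
Codon 4: AAC Asn / AAC Asn — identical.
Codon 5: AGC Ser / AGC Ser — identical.
Codon 6: GAC Asp / AGT Ser — nonsynonymous.
Codon 7: TCG Ser / TCT Ser — synonymous.
Codon 8: CCC Pro / CCC Pro — identical.
Codon 9: AGT Ser / TCG Ser — synonymous.
Synonymous differences: 2.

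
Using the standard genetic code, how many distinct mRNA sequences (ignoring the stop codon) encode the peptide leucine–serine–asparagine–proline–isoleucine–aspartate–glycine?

Leu: 6 codons.
Ser: 6 codons.
Asn: 2 codons.
Pro: 4 codons.
Ile: 3 codons.
Asp: 2 codons.
Gly: 4 codons.
6 × 6 × 2 × 4 × 3 × 2 × 4 = 6912.

6912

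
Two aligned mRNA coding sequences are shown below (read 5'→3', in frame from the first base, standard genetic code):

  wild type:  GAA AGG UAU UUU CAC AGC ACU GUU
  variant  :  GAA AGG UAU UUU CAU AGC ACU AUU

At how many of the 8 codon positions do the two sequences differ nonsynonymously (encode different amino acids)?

1

Codon 1: GAA Glu / GAA Glu — identical.
Codon 2: AGG Arg / AGG Arg — identical.
Codon 3: UAU Tyr / UAU Tyr — identical.
Codon 4: UUU Phe / UUU Phe — identical.
Codon 5: CAC His / CAU His — synonymous.
Codon 6: AGC Ser / AGC Ser — identical.
Codon 7: ACU Thr / ACU Thr — identical.
Codon 8: GUU Val / AUU Ile — nonsynonymous.
Nonsynonymous differences: 1.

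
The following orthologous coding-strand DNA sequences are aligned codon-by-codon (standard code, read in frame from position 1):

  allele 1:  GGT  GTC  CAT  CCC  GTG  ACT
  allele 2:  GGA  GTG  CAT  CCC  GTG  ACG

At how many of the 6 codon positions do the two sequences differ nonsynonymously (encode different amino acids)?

0

Codon 1: GGT Gly / GGA Gly — synonymous.
Codon 2: GTC Val / GTG Val — synonymous.
Codon 3: CAT His / CAT His — identical.
Codon 4: CCC Pro / CCC Pro — identical.
Codon 5: GTG Val / GTG Val — identical.
Codon 6: ACT Thr / ACG Thr — synonymous.
Nonsynonymous differences: 0.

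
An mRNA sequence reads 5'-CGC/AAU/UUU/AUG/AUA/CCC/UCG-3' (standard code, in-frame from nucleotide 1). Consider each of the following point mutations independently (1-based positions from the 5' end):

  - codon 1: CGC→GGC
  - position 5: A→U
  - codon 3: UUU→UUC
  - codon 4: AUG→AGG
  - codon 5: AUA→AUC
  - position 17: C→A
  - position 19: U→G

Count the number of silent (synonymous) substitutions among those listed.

Codon 1: CGC (Arg) → GGC (Gly) — missense.
Codon 2: AAU (Asn) → AUU (Ile) — missense.
Codon 3: UUU (Phe) → UUC (Phe) — synonymous.
Codon 4: AUG (Met) → AGG (Arg) — missense.
Codon 5: AUA (Ile) → AUC (Ile) — synonymous.
Codon 6: CCC (Pro) → CAC (His) — missense.
Codon 7: UCG (Ser) → GCG (Ala) — missense.
Synonymous: 2 of 7.

2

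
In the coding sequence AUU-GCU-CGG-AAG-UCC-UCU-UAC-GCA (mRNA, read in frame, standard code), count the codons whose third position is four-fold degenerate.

Codon 1 AUU (Ile): third position 3-fold.
Codon 2 GCU (Ala): third position 4-fold.
Codon 3 CGG (Arg): third position 4-fold.
Codon 4 AAG (Lys): third position 2-fold.
Codon 5 UCC (Ser): third position 4-fold.
Codon 6 UCU (Ser): third position 4-fold.
Codon 7 UAC (Tyr): third position 2-fold.
Codon 8 GCA (Ala): third position 4-fold.
Four-fold degenerate third positions: 5.

5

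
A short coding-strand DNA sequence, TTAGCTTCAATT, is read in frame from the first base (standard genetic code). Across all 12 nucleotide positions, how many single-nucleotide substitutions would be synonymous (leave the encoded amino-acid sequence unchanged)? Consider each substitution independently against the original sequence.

Codon 1 (TTA, Leu): 2 synonymous substitutions.
Codon 2 (GCT, Ala): 3 synonymous substitutions.
Codon 3 (TCA, Ser): 3 synonymous substitutions.
Codon 4 (ATT, Ile): 2 synonymous substitutions.
Total: 2 + 3 + 3 + 2 = 10.

10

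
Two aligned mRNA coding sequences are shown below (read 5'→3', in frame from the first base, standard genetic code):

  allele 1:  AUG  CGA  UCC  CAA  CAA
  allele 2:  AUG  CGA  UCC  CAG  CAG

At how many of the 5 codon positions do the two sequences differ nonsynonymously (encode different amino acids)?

Codon 1: AUG Met / AUG Met — identical.
Codon 2: CGA Arg / CGA Arg — identical.
Codon 3: UCC Ser / UCC Ser — identical.
Codon 4: CAA Gln / CAG Gln — synonymous.
Codon 5: CAA Gln / CAG Gln — synonymous.
Nonsynonymous differences: 0.

0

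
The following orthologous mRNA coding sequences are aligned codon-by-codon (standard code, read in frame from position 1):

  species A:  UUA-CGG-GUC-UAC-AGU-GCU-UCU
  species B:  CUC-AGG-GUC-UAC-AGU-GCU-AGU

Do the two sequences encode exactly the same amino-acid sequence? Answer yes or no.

yes

Codon 1: UUA Leu / CUC Leu — synonymous.
Codon 2: CGG Arg / AGG Arg — synonymous.
Codon 3: GUC Val / GUC Val — identical.
Codon 4: UAC Tyr / UAC Tyr — identical.
Codon 5: AGU Ser / AGU Ser — identical.
Codon 6: GCU Ala / GCU Ala — identical.
Codon 7: UCU Ser / AGU Ser — synonymous.
Nonsynonymous differences: 0 → same protein.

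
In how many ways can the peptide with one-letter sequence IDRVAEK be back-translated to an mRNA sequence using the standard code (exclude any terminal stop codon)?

2304

Ile: 3 codons.
Asp: 2 codons.
Arg: 6 codons.
Val: 4 codons.
Ala: 4 codons.
Glu: 2 codons.
Lys: 2 codons.
3 × 2 × 6 × 4 × 4 × 2 × 2 = 2304.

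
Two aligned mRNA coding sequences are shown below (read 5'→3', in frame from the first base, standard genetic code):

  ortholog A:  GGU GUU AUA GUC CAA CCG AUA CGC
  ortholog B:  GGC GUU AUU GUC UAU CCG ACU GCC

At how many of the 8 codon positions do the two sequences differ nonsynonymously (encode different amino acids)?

3

Codon 1: GGU Gly / GGC Gly — synonymous.
Codon 2: GUU Val / GUU Val — identical.
Codon 3: AUA Ile / AUU Ile — synonymous.
Codon 4: GUC Val / GUC Val — identical.
Codon 5: CAA Gln / UAU Tyr — nonsynonymous.
Codon 6: CCG Pro / CCG Pro — identical.
Codon 7: AUA Ile / ACU Thr — nonsynonymous.
Codon 8: CGC Arg / GCC Ala — nonsynonymous.
Nonsynonymous differences: 3.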